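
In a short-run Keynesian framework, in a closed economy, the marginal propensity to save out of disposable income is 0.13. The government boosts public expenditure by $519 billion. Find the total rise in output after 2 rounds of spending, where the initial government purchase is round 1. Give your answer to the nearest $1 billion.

$971 billion

MPC = 1 − MPS = 1 − 0.13 = 0.87.
Round 1 adds ΔG = $519 billion; each later round is MPC = 0.87 times the previous.
After 2 rounds: 519 + 451.53 = ΔG·(1 − c^2)/(1 − c) = 519 × (1 − 0.7569)/0.13 ≈ $971 billion.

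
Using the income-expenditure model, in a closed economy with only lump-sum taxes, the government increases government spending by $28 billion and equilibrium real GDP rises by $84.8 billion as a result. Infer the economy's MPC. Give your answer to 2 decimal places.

Implied spending multiplier k = ΔY/ΔG = 84.8/28 ≈ 3.0286.
Since k = 1/(1 − MPC), MPC = 1 − 1/k = 1 − ΔG/ΔY = 1 − 28/84.8 ≈ 0.67.

0.67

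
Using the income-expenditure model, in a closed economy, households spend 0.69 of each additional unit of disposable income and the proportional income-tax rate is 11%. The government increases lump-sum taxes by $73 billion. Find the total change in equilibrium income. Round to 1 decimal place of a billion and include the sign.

−$130.5 billion

A lump-sum tax change of +$73 billion shifts disposable income by −$73 billion; first-round consumption changes by −c × ΔT = −0.69 × (+$73 billion) = −$50.37 billion.
Expenditure multiplier = 1/(1 − c(1−t)) = 1/(1 − 0.69×0.89) = 1/0.3859 ≈ 2.591.
The tax multiplier is −c × k ≈ −1.788, so ΔY = k × (−c·ΔT) = (−$50.37 billion) / 0.3859 ≈ −$130.5 billion.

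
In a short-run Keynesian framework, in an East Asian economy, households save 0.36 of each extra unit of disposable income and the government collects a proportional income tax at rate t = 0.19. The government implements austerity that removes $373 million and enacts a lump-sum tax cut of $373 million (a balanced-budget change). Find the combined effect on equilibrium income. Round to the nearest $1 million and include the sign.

−$279 million

MPC = 1 − MPS = 1 − 0.36 = 0.64.
Expenditure multiplier = 1/(1 − c(1−t)) = 1/(1 − 0.64×0.81) = 1/0.4816 ≈ 2.076.
ΔG contributes k·ΔG = (−$373 million) / 0.4816 ≈ −$774.5 million.
ΔT of −$373 million changes first-round spending by −c·ΔT = +$238.72 million, contributing k·(−c·ΔT) = (+$238.72 million) / 0.4816 ≈ +$495.7 million.
Net ΔY = k(ΔG − c·ΔT) = (−$134.28 million) / 0.4816 ≈ −$279 million.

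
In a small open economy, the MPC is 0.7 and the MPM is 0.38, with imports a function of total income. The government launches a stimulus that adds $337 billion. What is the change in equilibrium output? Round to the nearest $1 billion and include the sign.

+$496 billion

Government-spending multiplier = 1/(1 − c + m) = 1/(1 − 0.7 + 0.38) = 1/0.68 ≈ 1.471.
ΔY = k × ΔG = (+$337 billion) / 0.68 ≈ +$496 billion.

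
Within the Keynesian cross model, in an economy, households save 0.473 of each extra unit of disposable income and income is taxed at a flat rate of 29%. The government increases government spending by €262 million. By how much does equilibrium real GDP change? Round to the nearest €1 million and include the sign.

MPC = 1 − MPS = 1 − 0.473 = 0.527.
Government-spending multiplier = 1/(1 − c(1−t)) = 1/(1 − 0.527×0.71) = 1/0.62583 ≈ 1.598.
ΔY = k × ΔG = (+€262 million) / 0.62583 ≈ +€419 million.

+€419 million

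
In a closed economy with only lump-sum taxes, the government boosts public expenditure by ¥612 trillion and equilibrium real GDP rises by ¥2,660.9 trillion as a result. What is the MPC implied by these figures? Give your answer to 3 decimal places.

0.770

Implied spending multiplier k = ΔY/ΔG = 2,660.9/612 ≈ 4.3479.
Since k = 1/(1 − MPC), MPC = 1 − 1/k = 1 − ΔG/ΔY = 1 − 612/2,660.9 ≈ 0.770.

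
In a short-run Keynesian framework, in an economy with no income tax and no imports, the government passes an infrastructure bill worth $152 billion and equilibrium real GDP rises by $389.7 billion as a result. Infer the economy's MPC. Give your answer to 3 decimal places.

Implied spending multiplier k = ΔY/ΔG = 389.7/152 ≈ 2.5638.
Since k = 1/(1 − MPC), MPC = 1 − 1/k = 1 − ΔG/ΔY = 1 − 152/389.7 ≈ 0.610.

0.610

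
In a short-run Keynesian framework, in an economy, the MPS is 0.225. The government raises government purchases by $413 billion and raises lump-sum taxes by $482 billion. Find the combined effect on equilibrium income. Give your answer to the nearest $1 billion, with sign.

+$175 billion

MPC = 1 − MPS = 1 − 0.225 = 0.775.
Expenditure multiplier = 1/(1 − MPC) = 1/(1 − 0.775) = 1/0.225 ≈ 4.444.
ΔG contributes k·ΔG = (+$413 billion) / 0.225 ≈ +$1,835.6 billion.
ΔT of +$482 billion changes first-round spending by −c·ΔT = −$373.55 billion, contributing k·(−c·ΔT) = (−$373.55 billion) / 0.225 ≈ −$1,660.2 billion.
Net ΔY = k(ΔG − c·ΔT) = (+$39.45 billion) / 0.225 ≈ +$175 billion.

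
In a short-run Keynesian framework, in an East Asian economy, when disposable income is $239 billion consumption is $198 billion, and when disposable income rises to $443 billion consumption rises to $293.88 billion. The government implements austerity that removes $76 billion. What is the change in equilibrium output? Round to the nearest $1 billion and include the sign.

−$143 billion

MPC = ΔC/ΔYd = (293.88 − 198)/(443 − 239) = 95.88/204 = 0.47.
Government-spending multiplier = 1/(1 − MPC) = 1/(1 − 0.47) = 1/0.53 ≈ 1.887.
ΔY = k × ΔG = (−$76 billion) / 0.53 ≈ −$143 billion.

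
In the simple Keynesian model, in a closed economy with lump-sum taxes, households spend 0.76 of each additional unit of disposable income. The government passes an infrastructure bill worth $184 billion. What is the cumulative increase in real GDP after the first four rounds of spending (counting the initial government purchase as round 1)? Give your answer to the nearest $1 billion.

$511 billion

Round 1 adds ΔG = $184 billion; each later round is MPC = 0.76 times the previous.
After 4 rounds: 184 + 139.84 + 106.2784 + 80.771584 = ΔG·(1 − c^4)/(1 − c) = 184 × (1 − 0.33362176)/0.24 ≈ $511 billion.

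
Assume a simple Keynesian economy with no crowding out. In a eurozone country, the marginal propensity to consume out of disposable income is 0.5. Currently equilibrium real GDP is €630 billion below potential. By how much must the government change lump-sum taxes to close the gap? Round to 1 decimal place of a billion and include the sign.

−€630.0 billion

Spending multiplier = 1/(1 − MPC) = 1/(1 − 0.5) = 1/0.5 = 2.
Tax multiplier = −c·k = −0.5/0.5 = −1. Need ΔY = +€630 billion, so ΔT = ΔY/(−c·k) = −(+€630 billion) × 0.5 / 0.5 = −€630 billion.
The government should cut lump-sum taxes by €630 billion.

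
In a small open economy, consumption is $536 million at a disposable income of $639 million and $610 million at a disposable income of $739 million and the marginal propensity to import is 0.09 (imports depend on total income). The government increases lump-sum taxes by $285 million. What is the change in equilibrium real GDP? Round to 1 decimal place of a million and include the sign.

−$602.6 million

MPC = ΔC/ΔYd = (610 − 536)/(739 − 639) = 74/100 = 0.74.
A lump-sum tax change of +$285 million shifts disposable income by −$285 million; first-round consumption changes by −c × ΔT = −0.74 × (+$285 million) = −$210.9 million.
Expenditure multiplier = 1/(1 − c + m) = 1/(1 − 0.74 + 0.09) = 1/0.35 ≈ 2.857.
The tax multiplier is −c × k ≈ −2.114, so ΔY = k × (−c·ΔT) = (−$210.9 million) / 0.35 ≈ −$602.6 million.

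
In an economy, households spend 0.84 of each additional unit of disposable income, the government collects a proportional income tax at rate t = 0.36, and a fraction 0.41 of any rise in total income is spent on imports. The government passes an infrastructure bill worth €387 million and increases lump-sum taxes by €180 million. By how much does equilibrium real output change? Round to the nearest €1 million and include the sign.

+€270 million

Expenditure multiplier = 1/(1 − c(1−t) + m) = 1/(1 − 0.84×0.64 + 0.41) = 1/0.8724 ≈ 1.146.
ΔG contributes k·ΔG = (+€387 million) / 0.8724 ≈ +€443.6 million.
ΔT of +€180 million changes first-round spending by −c·ΔT = −€151.2 million, contributing k·(−c·ΔT) = (−€151.2 million) / 0.8724 ≈ −€173.3 million.
Net ΔY = k(ΔG − c·ΔT) = (+€235.8 million) / 0.8724 ≈ +€270 million.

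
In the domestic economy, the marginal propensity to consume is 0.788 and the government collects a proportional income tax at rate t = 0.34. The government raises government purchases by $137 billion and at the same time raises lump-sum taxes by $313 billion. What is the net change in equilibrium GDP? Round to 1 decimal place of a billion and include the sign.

Expenditure multiplier = 1/(1 − c(1−t)) = 1/(1 − 0.788×0.66) = 1/0.47992 ≈ 2.084.
ΔG contributes k·ΔG = (+$137 billion) / 0.47992 ≈ +$285.5 billion.
ΔT of +$313 billion changes first-round spending by −c·ΔT = −$246.644 billion, contributing k·(−c·ΔT) = (−$246.644 billion) / 0.47992 ≈ −$513.9 billion.
Net ΔY = k(ΔG − c·ΔT) = (−$109.644 billion) / 0.47992 ≈ −$228.5 billion.

−$228.5 billion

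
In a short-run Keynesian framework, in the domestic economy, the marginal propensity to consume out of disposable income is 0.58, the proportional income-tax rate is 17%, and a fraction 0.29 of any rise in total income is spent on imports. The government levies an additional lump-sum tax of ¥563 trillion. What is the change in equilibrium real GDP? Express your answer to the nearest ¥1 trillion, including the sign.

−¥404 trillion

A lump-sum tax change of +¥563 trillion shifts disposable income by −¥563 trillion; first-round consumption changes by −c × ΔT = −0.58 × (+¥563 trillion) = −¥326.54 trillion.
Expenditure multiplier = 1/(1 − c(1−t) + m) = 1/(1 − 0.58×0.83 + 0.29) = 1/0.8086 ≈ 1.237.
The tax multiplier is −c × k ≈ −0.717, so ΔY = k × (−c·ΔT) = (−¥326.54 trillion) / 0.8086 ≈ −¥404 trillion.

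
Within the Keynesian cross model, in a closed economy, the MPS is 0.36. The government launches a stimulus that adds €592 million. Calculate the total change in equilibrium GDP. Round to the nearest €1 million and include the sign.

MPC = 1 − MPS = 1 − 0.36 = 0.64.
Spending multiplier = 1/(1 − MPC) = 1/(1 − 0.64) = 1/0.36 ≈ 2.778.
ΔY = k × ΔG = (+€592 million) / 0.36 ≈ +€1,644 million.

+€1,644 million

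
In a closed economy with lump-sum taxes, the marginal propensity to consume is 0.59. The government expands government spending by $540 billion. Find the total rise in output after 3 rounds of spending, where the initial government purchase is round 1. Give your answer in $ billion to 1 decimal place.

$1,046.6 billion

Round 1 adds ΔG = $540 billion; each later round is MPC = 0.59 times the previous.
After 3 rounds: 540 + 318.6 + 187.974 = ΔG·(1 − c^3)/(1 − c) = 540 × (1 − 0.205379)/0.41 ≈ $1,046.6 billion.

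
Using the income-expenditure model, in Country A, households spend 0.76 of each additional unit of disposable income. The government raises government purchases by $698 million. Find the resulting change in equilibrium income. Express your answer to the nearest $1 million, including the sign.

+$2,908 million

Spending multiplier = 1/(1 − MPC) = 1/(1 − 0.76) = 1/0.24 ≈ 4.167.
ΔY = k × ΔG = (+$698 million) / 0.24 ≈ +$2,908 million.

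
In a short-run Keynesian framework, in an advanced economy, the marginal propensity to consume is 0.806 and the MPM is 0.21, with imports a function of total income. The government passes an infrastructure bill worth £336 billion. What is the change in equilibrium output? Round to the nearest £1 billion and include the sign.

Spending multiplier = 1/(1 − c + m) = 1/(1 − 0.806 + 0.21) = 1/0.404 ≈ 2.475.
ΔY = k × ΔG = (+£336 billion) / 0.404 ≈ +£832 billion.

+£832 billion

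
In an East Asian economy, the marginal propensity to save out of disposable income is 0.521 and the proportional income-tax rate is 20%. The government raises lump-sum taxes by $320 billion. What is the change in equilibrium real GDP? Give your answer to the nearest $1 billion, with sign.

MPC = 1 − MPS = 1 − 0.521 = 0.479.
A lump-sum tax change of +$320 billion shifts disposable income by −$320 billion; first-round consumption changes by −c × ΔT = −0.479 × (+$320 billion) = −$153.28 billion.
Expenditure multiplier = 1/(1 − c(1−t)) = 1/(1 − 0.479×0.8) = 1/0.6168 ≈ 1.621.
The tax multiplier is −c × k ≈ −0.777, so ΔY = k × (−c·ΔT) = (−$153.28 billion) / 0.6168 ≈ −$249 billion.

−$249 billion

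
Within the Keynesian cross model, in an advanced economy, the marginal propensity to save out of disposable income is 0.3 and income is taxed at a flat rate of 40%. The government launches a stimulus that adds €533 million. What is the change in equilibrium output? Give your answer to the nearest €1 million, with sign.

MPC = 1 − MPS = 1 − 0.3 = 0.7.
Government-spending multiplier = 1/(1 − c(1−t)) = 1/(1 − 0.7×0.6) = 1/0.58 ≈ 1.724.
ΔY = k × ΔG = (+€533 million) / 0.58 ≈ +€919 million.

+€919 million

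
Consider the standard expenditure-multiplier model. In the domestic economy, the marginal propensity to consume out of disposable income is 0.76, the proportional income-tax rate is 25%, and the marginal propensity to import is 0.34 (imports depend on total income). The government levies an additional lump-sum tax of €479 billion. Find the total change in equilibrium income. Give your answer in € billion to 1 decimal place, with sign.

−€472.8 billion

A lump-sum tax change of +€479 billion shifts disposable income by −€479 billion; first-round consumption changes by −c × ΔT = −0.76 × (+€479 billion) = −€364.04 billion.
Expenditure multiplier = 1/(1 − c(1−t) + m) = 1/(1 − 0.76×0.75 + 0.34) = 1/0.77 ≈ 1.299.
The tax multiplier is −c × k ≈ −0.987, so ΔY = k × (−c·ΔT) = (−€364.04 billion) / 0.77 ≈ −€472.8 billion.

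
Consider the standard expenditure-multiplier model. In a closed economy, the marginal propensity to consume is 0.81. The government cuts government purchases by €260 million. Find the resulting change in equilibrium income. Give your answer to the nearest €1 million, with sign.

−€1,368 million

Government-spending multiplier = 1/(1 − MPC) = 1/(1 − 0.81) = 1/0.19 ≈ 5.263.
ΔY = k × ΔG = (−€260 million) / 0.19 ≈ −€1,368 million.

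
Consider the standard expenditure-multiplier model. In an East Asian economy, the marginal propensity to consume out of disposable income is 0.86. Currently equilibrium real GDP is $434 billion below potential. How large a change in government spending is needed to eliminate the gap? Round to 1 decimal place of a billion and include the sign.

Spending multiplier = 1/(1 − MPC) = 1/(1 − 0.86) = 1/0.14 ≈ 7.143.
Need ΔY = +$434 billion, so ΔG = ΔY/k = (+$434 billion) × 0.14 ≈ +$60.8 billion.
The government should increase government spending by $60.8 billion.

+$60.8 billion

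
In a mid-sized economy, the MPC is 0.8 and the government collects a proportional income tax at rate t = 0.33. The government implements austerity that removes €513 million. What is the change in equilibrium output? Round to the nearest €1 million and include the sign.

Spending multiplier = 1/(1 − c(1−t)) = 1/(1 − 0.8×0.67) = 1/0.464 ≈ 2.155.
ΔY = k × ΔG = (−€513 million) / 0.464 ≈ −€1,106 million.

−€1,106 million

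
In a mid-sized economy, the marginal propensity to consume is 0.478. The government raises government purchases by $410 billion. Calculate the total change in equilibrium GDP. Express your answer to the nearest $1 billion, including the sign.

Government-spending multiplier = 1/(1 − MPC) = 1/(1 − 0.478) = 1/0.522 ≈ 1.916.
ΔY = k × ΔG = (+$410 billion) / 0.522 ≈ +$785 billion.

+$785 billion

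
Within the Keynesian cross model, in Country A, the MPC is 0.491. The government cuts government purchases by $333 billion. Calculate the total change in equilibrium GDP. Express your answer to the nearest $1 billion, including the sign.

Spending multiplier = 1/(1 − MPC) = 1/(1 − 0.491) = 1/0.509 ≈ 1.965.
ΔY = k × ΔG = (−$333 billion) / 0.509 ≈ −$654 billion.

−$654 billion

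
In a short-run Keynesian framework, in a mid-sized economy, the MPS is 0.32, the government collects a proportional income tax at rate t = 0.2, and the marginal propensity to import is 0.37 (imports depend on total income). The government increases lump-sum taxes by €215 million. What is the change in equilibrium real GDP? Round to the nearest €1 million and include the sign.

−€177 million

MPC = 1 − MPS = 1 − 0.32 = 0.68.
A lump-sum tax change of +€215 million shifts disposable income by −€215 million; first-round consumption changes by −c × ΔT = −0.68 × (+€215 million) = −€146.2 million.
Expenditure multiplier = 1/(1 − c(1−t) + m) = 1/(1 − 0.68×0.8 + 0.37) = 1/0.826 ≈ 1.211.
The tax multiplier is −c × k ≈ −0.823, so ΔY = k × (−c·ΔT) = (−€146.2 million) / 0.826 ≈ −€177 million.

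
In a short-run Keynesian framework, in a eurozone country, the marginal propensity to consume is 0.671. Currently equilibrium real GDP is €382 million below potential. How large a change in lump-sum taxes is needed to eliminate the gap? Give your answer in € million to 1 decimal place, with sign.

−€187.3 million

Spending multiplier = 1/(1 − MPC) = 1/(1 − 0.671) = 1/0.329 ≈ 3.04.
Tax multiplier = −c·k = −0.671/0.329 ≈ −2.04. Need ΔY = +€382 million, so ΔT = ΔY/(−c·k) = −(+€382 million) × 0.329 / 0.671 ≈ −€187.3 million.
The government should cut lump-sum taxes by €187.3 million.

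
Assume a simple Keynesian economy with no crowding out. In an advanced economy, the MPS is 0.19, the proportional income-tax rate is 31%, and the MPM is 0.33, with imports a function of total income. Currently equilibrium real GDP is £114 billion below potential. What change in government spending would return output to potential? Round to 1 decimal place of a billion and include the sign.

MPC = 1 − MPS = 1 − 0.19 = 0.81.
Spending multiplier = 1/(1 − c(1−t) + m) = 1/(1 − 0.81×0.69 + 0.33) = 1/0.7711 ≈ 1.297.
Need ΔY = +£114 billion, so ΔG = ΔY/k = (+£114 billion) × 0.7711 ≈ +£87.9 billion.
The government should increase government spending by £87.9 billion.

+£87.9 billion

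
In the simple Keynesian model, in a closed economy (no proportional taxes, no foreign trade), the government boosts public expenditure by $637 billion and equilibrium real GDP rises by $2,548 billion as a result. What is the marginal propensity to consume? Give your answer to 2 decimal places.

Implied spending multiplier k = ΔY/ΔG = 2,548/637 = 4.
Since k = 1/(1 − MPC), MPC = 1 − 1/k = 1 − ΔG/ΔY = 1 − 637/2,548 = 0.75.

0.75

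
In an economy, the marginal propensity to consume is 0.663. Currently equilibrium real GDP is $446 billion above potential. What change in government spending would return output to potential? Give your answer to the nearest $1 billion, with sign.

−$150 billion

Spending multiplier = 1/(1 − MPC) = 1/(1 − 0.663) = 1/0.337 ≈ 2.967.
Need ΔY = −$446 billion, so ΔG = ΔY/k = (−$446 billion) × 0.337 ≈ −$150 billion.
The government should cut government spending by $150 billion.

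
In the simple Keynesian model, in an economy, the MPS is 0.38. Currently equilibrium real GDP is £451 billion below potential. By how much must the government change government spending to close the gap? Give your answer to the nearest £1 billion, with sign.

+£171 billion

MPC = 1 − MPS = 1 − 0.38 = 0.62.
Spending multiplier = 1/(1 − MPC) = 1/(1 − 0.62) = 1/0.38 ≈ 2.632.
Need ΔY = +£451 billion, so ΔG = ΔY/k = (+£451 billion) × 0.38 ≈ +£171 billion.
The government should increase government spending by £171 billion.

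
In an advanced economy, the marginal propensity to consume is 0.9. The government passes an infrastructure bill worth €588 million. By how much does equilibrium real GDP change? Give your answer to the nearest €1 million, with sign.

+€5,880 million

Expenditure multiplier = 1/(1 − MPC) = 1/(1 − 0.9) = 1/0.1 = 10.
ΔY = k × ΔG = (+€588 million) / 0.1 = +€5,880 million.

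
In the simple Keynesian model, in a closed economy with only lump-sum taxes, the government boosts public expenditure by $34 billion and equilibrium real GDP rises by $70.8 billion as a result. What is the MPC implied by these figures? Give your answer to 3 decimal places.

Implied spending multiplier k = ΔY/ΔG = 70.8/34 ≈ 2.0824.
Since k = 1/(1 − MPC), MPC = 1 − 1/k = 1 − ΔG/ΔY = 1 − 34/70.8 ≈ 0.520.

0.520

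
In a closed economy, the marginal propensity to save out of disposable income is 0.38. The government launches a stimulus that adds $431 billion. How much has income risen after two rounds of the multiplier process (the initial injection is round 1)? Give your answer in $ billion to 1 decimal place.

$698.2 billion

MPC = 1 − MPS = 1 − 0.38 = 0.62.
Round 1 adds ΔG = $431 billion; each later round is MPC = 0.62 times the previous.
After 2 rounds: 431 + 267.22 = ΔG·(1 − c^2)/(1 − c) = 431 × (1 − 0.3844)/0.38 ≈ $698.2 billion.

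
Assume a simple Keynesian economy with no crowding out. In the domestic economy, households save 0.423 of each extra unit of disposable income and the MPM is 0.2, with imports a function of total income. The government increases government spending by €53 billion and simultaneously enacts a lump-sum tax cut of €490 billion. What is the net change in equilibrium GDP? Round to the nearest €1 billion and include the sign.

MPC = 1 − MPS = 1 − 0.423 = 0.577.
Expenditure multiplier = 1/(1 − c + m) = 1/(1 − 0.577 + 0.2) = 1/0.623 ≈ 1.605.
ΔG contributes k·ΔG = (+€53 billion) / 0.623 ≈ +€85.1 billion.
ΔT of −€490 billion changes first-round spending by −c·ΔT = +€282.73 billion, contributing k·(−c·ΔT) = (+€282.73 billion) / 0.623 ≈ +€453.8 billion.
Net ΔY = k(ΔG − c·ΔT) = (+€335.73 billion) / 0.623 ≈ +€539 billion.

+€539 billion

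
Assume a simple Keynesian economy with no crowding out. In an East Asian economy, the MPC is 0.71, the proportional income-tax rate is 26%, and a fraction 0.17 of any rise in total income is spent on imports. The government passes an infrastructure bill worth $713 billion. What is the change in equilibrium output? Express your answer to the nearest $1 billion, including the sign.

Spending multiplier = 1/(1 − c(1−t) + m) = 1/(1 − 0.71×0.74 + 0.17) = 1/0.6446 ≈ 1.551.
ΔY = k × ΔG = (+$713 billion) / 0.6446 ≈ +$1,106 billion.

+$1,106 billion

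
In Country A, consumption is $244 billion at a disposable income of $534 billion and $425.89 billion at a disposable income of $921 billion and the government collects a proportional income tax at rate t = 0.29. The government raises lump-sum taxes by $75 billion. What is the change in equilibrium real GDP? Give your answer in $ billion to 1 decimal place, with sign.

−$52.9 billion

MPC = ΔC/ΔYd = (425.89 − 244)/(921 − 534) = 181.89/387 = 0.47.
A lump-sum tax change of +$75 billion shifts disposable income by −$75 billion; first-round consumption changes by −c × ΔT = −0.47 × (+$75 billion) = −$35.25 billion.
Expenditure multiplier = 1/(1 − c(1−t)) = 1/(1 − 0.47×0.71) = 1/0.6663 ≈ 1.501.
The tax multiplier is −c × k ≈ −0.705, so ΔY = k × (−c·ΔT) = (−$35.25 billion) / 0.6663 ≈ −$52.9 billion.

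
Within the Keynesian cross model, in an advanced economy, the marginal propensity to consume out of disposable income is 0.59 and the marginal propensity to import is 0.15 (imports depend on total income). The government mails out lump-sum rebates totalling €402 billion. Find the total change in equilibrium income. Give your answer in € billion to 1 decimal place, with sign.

A lump-sum tax change of −€402 billion shifts disposable income by +€402 billion; first-round consumption changes by −c × ΔT = −0.59 × (−€402 billion) = +€237.18 billion.
Expenditure multiplier = 1/(1 − c + m) = 1/(1 − 0.59 + 0.15) = 1/0.56 ≈ 1.786.
The tax multiplier is −c × k ≈ −1.054, so ΔY = k × (−c·ΔT) = (+€237.18 billion) / 0.56 ≈ +€423.5 billion.

+€423.5 billion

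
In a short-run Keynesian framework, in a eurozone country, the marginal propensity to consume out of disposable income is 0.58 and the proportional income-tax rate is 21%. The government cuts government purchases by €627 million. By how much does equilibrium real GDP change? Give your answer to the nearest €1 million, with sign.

Expenditure multiplier = 1/(1 − c(1−t)) = 1/(1 − 0.58×0.79) = 1/0.5418 ≈ 1.846.
ΔY = k × ΔG = (−€627 million) / 0.5418 ≈ −€1,157 million.

−€1,157 million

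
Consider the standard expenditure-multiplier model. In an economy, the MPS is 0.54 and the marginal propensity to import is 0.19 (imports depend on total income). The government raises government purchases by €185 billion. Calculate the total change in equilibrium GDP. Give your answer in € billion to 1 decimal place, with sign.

MPC = 1 − MPS = 1 − 0.54 = 0.46.
Spending multiplier = 1/(1 − c + m) = 1/(1 − 0.46 + 0.19) = 1/0.73 ≈ 1.37.
ΔY = k × ΔG = (+€185 billion) / 0.73 ≈ +€253.4 billion.

+€253.4 billion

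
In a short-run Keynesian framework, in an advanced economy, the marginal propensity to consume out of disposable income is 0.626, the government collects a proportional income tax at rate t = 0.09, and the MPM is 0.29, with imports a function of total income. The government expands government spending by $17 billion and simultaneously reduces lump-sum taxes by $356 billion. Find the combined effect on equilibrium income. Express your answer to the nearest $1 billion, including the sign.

+$333 billion

Expenditure multiplier = 1/(1 − c(1−t) + m) = 1/(1 − 0.626×0.91 + 0.29) = 1/0.72034 ≈ 1.388.
ΔG contributes k·ΔG = (+$17 billion) / 0.72034 ≈ +$23.6 billion.
ΔT of −$356 billion changes first-round spending by −c·ΔT = +$222.856 billion, contributing k·(−c·ΔT) = (+$222.856 billion) / 0.72034 ≈ +$309.4 billion.
Net ΔY = k(ΔG − c·ΔT) = (+$239.856 billion) / 0.72034 ≈ +$333 billion.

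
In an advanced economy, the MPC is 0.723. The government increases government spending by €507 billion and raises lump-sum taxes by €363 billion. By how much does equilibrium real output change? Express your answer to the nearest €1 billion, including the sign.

+€883 billion

Expenditure multiplier = 1/(1 − MPC) = 1/(1 − 0.723) = 1/0.277 ≈ 3.61.
ΔG contributes k·ΔG = (+€507 billion) / 0.277 ≈ +€1,830.3 billion.
ΔT of +€363 billion changes first-round spending by −c·ΔT = −€262.449 billion, contributing k·(−c·ΔT) = (−€262.449 billion) / 0.277 ≈ −€947.5 billion.
Net ΔY = k(ΔG − c·ΔT) = (+€244.551 billion) / 0.277 ≈ +€883 billion.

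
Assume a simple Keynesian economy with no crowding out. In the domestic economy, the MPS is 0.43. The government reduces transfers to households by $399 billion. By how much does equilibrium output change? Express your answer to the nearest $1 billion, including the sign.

MPC = 1 − MPS = 1 − 0.43 = 0.57.
The transfer change shifts disposable income by −$399 billion, so first-round consumption changes by c·ΔTR = 0.57 × (−$399 billion) = −$227.43 billion.
Expenditure multiplier = 1/(1 − MPC) = 1/(1 − 0.57) = 1/0.43 ≈ 2.326.
The transfer multiplier is c × k ≈ 1.326, so ΔY = k × (c·ΔTR) = (−$227.43 billion) / 0.43 ≈ −$529 billion.

−$529 billion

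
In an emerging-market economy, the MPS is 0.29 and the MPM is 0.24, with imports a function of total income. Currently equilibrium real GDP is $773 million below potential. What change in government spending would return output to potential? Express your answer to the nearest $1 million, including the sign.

MPC = 1 − MPS = 1 − 0.29 = 0.71.
Spending multiplier = 1/(1 − c + m) = 1/(1 − 0.71 + 0.24) = 1/0.53 ≈ 1.887.
Need ΔY = +$773 million, so ΔG = ΔY/k = (+$773 million) × 0.53 ≈ +$410 million.
The government should increase government spending by $410 million.

+$410 million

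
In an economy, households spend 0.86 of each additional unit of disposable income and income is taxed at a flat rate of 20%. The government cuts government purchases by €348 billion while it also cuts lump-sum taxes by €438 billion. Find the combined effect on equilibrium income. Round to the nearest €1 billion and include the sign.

+€92 billion

Expenditure multiplier = 1/(1 − c(1−t)) = 1/(1 − 0.86×0.8) = 1/0.312 ≈ 3.205.
ΔG contributes k·ΔG = (−€348 billion) / 0.312 ≈ −€1,115.4 billion.
ΔT of −€438 billion changes first-round spending by −c·ΔT = +€376.68 billion, contributing k·(−c·ΔT) = (+€376.68 billion) / 0.312 ≈ +€1,207.3 billion.
Net ΔY = k(ΔG − c·ΔT) = (+€28.68 billion) / 0.312 ≈ +€92 billion.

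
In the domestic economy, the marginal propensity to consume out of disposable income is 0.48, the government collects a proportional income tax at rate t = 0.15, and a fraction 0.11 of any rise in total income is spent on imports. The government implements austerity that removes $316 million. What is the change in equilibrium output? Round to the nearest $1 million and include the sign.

Government-spending multiplier = 1/(1 − c(1−t) + m) = 1/(1 − 0.48×0.85 + 0.11) = 1/0.702 ≈ 1.425.
ΔY = k × ΔG = (−$316 million) / 0.702 ≈ −$450 million.

−$450 million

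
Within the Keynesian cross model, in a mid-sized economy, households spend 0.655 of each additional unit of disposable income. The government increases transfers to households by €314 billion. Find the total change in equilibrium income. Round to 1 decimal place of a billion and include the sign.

+€596.1 billion

The transfer change shifts disposable income by +€314 billion, so first-round consumption changes by c·ΔTR = 0.655 × (+€314 billion) = +€205.67 billion.
Expenditure multiplier = 1/(1 − MPC) = 1/(1 − 0.655) = 1/0.345 ≈ 2.899.
The transfer multiplier is c × k ≈ 1.899, so ΔY = k × (c·ΔTR) = (+€205.67 billion) / 0.345 ≈ +€596.1 billion.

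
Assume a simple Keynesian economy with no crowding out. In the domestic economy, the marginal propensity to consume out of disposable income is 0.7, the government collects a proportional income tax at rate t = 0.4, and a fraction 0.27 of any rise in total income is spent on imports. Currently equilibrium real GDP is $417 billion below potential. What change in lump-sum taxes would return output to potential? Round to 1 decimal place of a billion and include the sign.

−$506.4 billion

Spending multiplier = 1/(1 − c(1−t) + m) = 1/(1 − 0.7×0.6 + 0.27) = 1/0.85 ≈ 1.176.
Tax multiplier = −c·k = −0.7/0.85 ≈ −0.824. Need ΔY = +$417 billion, so ΔT = ΔY/(−c·k) = −(+$417 billion) × 0.85 / 0.7 ≈ −$506.4 billion.
The government should cut lump-sum taxes by $506.4 billion.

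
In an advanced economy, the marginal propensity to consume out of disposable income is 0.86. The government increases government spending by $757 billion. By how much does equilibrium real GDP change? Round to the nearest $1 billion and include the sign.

+$5,407 billion

Expenditure multiplier = 1/(1 − MPC) = 1/(1 − 0.86) = 1/0.14 ≈ 7.143.
ΔY = k × ΔG = (+$757 billion) / 0.14 ≈ +$5,407 billion.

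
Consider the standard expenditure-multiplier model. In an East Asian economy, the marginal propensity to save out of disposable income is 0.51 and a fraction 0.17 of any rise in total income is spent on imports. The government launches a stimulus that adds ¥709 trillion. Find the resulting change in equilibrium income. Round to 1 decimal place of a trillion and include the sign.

+¥1,042.6 trillion

MPC = 1 − MPS = 1 − 0.51 = 0.49.
Spending multiplier = 1/(1 − c + m) = 1/(1 − 0.49 + 0.17) = 1/0.68 ≈ 1.471.
ΔY = k × ΔG = (+¥709 trillion) / 0.68 ≈ +¥1,042.6 trillion.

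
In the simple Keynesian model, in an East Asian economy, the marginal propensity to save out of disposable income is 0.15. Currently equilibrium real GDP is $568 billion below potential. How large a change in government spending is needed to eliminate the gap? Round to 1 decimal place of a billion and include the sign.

+$85.2 billion

MPC = 1 − MPS = 1 − 0.15 = 0.85.
Spending multiplier = 1/(1 − MPC) = 1/(1 − 0.85) = 1/0.15 ≈ 6.667.
Need ΔY = +$568 billion, so ΔG = ΔY/k = (+$568 billion) × 0.15 = +$85.2 billion.
The government should increase government spending by $85.2 billion.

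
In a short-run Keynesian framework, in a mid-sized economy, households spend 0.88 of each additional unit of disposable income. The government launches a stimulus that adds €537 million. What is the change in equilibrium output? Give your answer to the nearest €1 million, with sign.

Expenditure multiplier = 1/(1 − MPC) = 1/(1 − 0.88) = 1/0.12 ≈ 8.333.
ΔY = k × ΔG = (+€537 million) / 0.12 = +€4,475 million.

+€4,475 million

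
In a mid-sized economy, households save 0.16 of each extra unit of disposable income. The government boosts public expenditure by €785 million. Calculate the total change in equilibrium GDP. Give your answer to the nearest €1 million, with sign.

MPC = 1 − MPS = 1 − 0.16 = 0.84.
Expenditure multiplier = 1/(1 − MPC) = 1/(1 − 0.84) = 1/0.16 = 6.25.
ΔY = k × ΔG = (+€785 million) / 0.16 ≈ +€4,906 million.

+€4,906 million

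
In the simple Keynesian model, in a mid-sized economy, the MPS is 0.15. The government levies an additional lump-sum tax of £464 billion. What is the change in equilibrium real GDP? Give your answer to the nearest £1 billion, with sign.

−£2,629 billion

MPC = 1 − MPS = 1 − 0.15 = 0.85.
A lump-sum tax change of +£464 billion shifts disposable income by −£464 billion; first-round consumption changes by −c × ΔT = −0.85 × (+£464 billion) = −£394.4 billion.
Expenditure multiplier = 1/(1 − MPC) = 1/(1 − 0.85) = 1/0.15 ≈ 6.667.
The tax multiplier is −c × k ≈ −5.667, so ΔY = k × (−c·ΔT) = (−£394.4 billion) / 0.15 ≈ −£2,629 billion.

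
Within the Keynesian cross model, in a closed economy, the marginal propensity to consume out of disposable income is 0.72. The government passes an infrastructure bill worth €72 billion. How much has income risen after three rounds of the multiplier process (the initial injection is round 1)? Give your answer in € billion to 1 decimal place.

Round 1 adds ΔG = €72 billion; each later round is MPC = 0.72 times the previous.
After 3 rounds: 72 + 51.84 + 37.3248 = ΔG·(1 − c^3)/(1 − c) = 72 × (1 − 0.373248)/0.28 ≈ €161.2 billion.

€161.2 billion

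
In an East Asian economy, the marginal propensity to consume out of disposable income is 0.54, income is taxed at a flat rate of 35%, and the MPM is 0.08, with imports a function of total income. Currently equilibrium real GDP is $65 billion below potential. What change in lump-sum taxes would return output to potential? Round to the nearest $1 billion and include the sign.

Spending multiplier = 1/(1 − c(1−t) + m) = 1/(1 − 0.54×0.65 + 0.08) = 1/0.729 ≈ 1.372.
Tax multiplier = −c·k = −0.54/0.729 ≈ −0.741. Need ΔY = +$65 billion, so ΔT = ΔY/(−c·k) = −(+$65 billion) × 0.729 / 0.54 ≈ −$88 billion.
The government should cut lump-sum taxes by $88 billion.

−$88 billion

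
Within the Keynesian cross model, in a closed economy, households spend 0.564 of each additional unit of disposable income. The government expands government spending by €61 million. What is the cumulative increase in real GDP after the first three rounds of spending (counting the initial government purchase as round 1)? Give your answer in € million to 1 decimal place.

€114.8 million

Round 1 adds ΔG = €61 million; each later round is MPC = 0.564 times the previous.
After 3 rounds: 61 + 34.404 + 19.403856 = ΔG·(1 − c^3)/(1 − c) = 61 × (1 − 0.179406144)/0.436 ≈ €114.8 million.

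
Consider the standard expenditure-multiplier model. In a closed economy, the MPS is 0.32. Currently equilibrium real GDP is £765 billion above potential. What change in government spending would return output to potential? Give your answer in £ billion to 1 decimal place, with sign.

−£244.8 billion

MPC = 1 − MPS = 1 − 0.32 = 0.68.
Spending multiplier = 1/(1 − MPC) = 1/(1 − 0.68) = 1/0.32 = 3.125.
Need ΔY = −£765 billion, so ΔG = ΔY/k = (−£765 billion) × 0.32 = −£244.8 billion.
The government should cut government spending by £244.8 billion.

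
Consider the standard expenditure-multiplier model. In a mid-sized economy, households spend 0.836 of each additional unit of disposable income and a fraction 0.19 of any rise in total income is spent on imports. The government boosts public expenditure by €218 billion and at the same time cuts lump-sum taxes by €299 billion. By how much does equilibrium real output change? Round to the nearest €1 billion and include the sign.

+€1,322 billion

Expenditure multiplier = 1/(1 − c + m) = 1/(1 − 0.836 + 0.19) = 1/0.354 ≈ 2.825.
ΔG contributes k·ΔG = (+€218 billion) / 0.354 ≈ +€615.8 billion.
ΔT of −€299 billion changes first-round spending by −c·ΔT = +€249.964 billion, contributing k·(−c·ΔT) = (+€249.964 billion) / 0.354 ≈ +€706.1 billion.
Net ΔY = k(ΔG − c·ΔT) = (+€467.964 billion) / 0.354 ≈ +€1,322 billion.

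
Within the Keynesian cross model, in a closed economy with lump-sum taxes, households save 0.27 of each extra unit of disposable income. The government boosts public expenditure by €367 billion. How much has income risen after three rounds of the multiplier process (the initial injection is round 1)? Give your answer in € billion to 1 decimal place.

€830.5 billion

MPC = 1 − MPS = 1 − 0.27 = 0.73.
Round 1 adds ΔG = €367 billion; each later round is MPC = 0.73 times the previous.
After 3 rounds: 367 + 267.91 + 195.5743 = ΔG·(1 − c^3)/(1 − c) = 367 × (1 − 0.389017)/0.27 ≈ €830.5 billion.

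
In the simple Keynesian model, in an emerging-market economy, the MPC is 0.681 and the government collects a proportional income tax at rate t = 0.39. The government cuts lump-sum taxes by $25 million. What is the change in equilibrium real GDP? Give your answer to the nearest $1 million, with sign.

A lump-sum tax change of −$25 million shifts disposable income by +$25 million; first-round consumption changes by −c × ΔT = −0.681 × (−$25 million) = +$17.025 million.
Expenditure multiplier = 1/(1 − c(1−t)) = 1/(1 − 0.681×0.61) = 1/0.58459 ≈ 1.711.
The tax multiplier is −c × k ≈ −1.165, so ΔY = k × (−c·ΔT) = (+$17.025 million) / 0.58459 ≈ +$29 million.

+$29 million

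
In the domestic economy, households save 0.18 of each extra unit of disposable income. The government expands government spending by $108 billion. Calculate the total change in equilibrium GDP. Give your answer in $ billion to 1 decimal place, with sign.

MPC = 1 − MPS = 1 − 0.18 = 0.82.
Spending multiplier = 1/(1 − MPC) = 1/(1 − 0.82) = 1/0.18 ≈ 5.556.
ΔY = k × ΔG = (+$108 billion) / 0.18 = +$600 billion.

+$600.0 billion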